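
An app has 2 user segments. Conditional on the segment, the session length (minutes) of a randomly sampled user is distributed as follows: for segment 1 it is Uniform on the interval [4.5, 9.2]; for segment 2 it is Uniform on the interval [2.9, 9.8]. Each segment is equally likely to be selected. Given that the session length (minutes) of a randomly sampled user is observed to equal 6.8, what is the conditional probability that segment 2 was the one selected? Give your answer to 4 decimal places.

Likelihoods f(6.8 | ·): 1: 0.212766; 2: 0.144928.
Posterior ∝ prior × likelihood. Numerator for 2: 0.5·0.144928 = 0.0724638.
Normalizing constant: 0.5·0.212766 + 0.5·0.144928 = 0.178847.
P(2 | observation) = 0.0724638 / 0.178847 = 0.405172.

0.4052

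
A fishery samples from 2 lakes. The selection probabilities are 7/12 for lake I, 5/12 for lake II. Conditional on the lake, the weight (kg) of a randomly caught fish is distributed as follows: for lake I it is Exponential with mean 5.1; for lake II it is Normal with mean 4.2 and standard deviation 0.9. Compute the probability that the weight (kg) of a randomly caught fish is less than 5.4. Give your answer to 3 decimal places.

Conditional on each lake, P(X < 5.4): I: 0.653136; II: 0.908789.
By total probability, P(X < 5.4) = 0.583333·0.653136 + 0.416667·0.908789 = 0.759658.

0.760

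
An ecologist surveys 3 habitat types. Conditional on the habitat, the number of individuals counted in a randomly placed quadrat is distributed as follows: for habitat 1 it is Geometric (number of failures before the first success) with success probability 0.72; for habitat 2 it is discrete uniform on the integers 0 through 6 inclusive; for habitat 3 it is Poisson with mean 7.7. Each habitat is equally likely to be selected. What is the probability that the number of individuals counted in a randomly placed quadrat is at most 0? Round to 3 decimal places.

0.288

Conditional on each habitat, P(X ≤ 0): 1: 0.72; 2: 0.142857; 3: 0.000452827.
By total probability, P(X ≤ 0) = 0.333333·0.72 + 0.333333·0.142857 + 0.333333·0.000452827 = 0.28777.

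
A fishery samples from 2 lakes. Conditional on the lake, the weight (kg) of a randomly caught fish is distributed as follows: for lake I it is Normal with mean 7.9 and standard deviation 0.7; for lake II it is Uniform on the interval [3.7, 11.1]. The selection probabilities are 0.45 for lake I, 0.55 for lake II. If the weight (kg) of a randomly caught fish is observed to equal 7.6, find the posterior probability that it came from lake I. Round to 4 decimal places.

Likelihoods f(7.6 | ·): I: 0.51991; II: 0.135135.
Posterior ∝ prior × likelihood. Numerator for I: 0.45·0.51991 = 0.233959.
Normalizing constant: 0.45·0.51991 + 0.55·0.135135 = 0.308284.
P(I | observation) = 0.233959 / 0.308284 = 0.758909.

0.7589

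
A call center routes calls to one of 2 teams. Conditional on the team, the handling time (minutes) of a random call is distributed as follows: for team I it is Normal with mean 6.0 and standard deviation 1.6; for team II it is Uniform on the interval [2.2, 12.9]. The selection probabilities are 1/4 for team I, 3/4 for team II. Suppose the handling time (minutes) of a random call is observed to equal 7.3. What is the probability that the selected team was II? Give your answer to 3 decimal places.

0.610

Likelihoods f(7.3 | ·): I: 0.179242; II: 0.0934579.
Posterior ∝ prior × likelihood. Numerator for II: 0.75·0.0934579 = 0.0700935.
Normalizing constant: 0.25·0.179242 + 0.75·0.0934579 = 0.114904.
P(II | observation) = 0.0700935 / 0.114904 = 0.610018.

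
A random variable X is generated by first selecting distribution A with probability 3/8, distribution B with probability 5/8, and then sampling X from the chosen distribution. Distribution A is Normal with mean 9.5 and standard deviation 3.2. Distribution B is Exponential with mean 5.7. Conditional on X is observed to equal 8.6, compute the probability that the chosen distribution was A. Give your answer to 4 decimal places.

Likelihoods f(8.6 | ·): A: 0.119835; B: 0.0388038.
Posterior ∝ prior × likelihood. Numerator for A: 0.375·0.119835 = 0.0449381.
Normalizing constant: 0.375·0.119835 + 0.625·0.0388038 = 0.0691904.
P(A | observation) = 0.0449381 / 0.0691904 = 0.649484.

0.6495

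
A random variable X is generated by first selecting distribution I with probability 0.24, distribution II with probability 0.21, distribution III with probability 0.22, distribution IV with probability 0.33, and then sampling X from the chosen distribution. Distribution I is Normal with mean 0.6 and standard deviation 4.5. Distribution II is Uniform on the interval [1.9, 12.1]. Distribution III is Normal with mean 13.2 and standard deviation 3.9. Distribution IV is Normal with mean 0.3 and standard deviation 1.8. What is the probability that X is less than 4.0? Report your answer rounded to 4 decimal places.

0.5547

Conditional on each component, P(X < 4.0): I: 0.775042; II: 0.205882; III: 0.00916276; IV: 0.980087.
By total probability, P(X < 4.0) = 0.24·0.775042 + 0.21·0.205882 + 0.22·0.00916276 + 0.33·0.980087 = 0.55469.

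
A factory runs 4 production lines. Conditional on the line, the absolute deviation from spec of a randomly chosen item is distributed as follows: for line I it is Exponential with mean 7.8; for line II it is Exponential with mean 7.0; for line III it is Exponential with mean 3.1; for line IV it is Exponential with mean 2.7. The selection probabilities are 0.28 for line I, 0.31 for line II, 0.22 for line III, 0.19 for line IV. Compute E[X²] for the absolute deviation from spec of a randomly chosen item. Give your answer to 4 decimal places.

For each component E[X²] = Var + (mean)², giving I: 121.68; II: 98; III: 19.22; IV: 14.58.
Overall E[X²] = 0.28·121.68 + 0.31·98 + 0.22·19.22 + 0.19·14.58 = 71.449.

71.4490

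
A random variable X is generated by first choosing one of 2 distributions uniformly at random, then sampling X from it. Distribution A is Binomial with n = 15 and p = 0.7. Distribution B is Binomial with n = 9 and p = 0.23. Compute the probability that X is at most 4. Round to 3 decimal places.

Conditional on each component, P(X ≤ 4): A: 0.000672234; B: 0.965032.
By total probability, P(X ≤ 4) = 0.5·0.000672234 + 0.5·0.965032 = 0.482852.

0.483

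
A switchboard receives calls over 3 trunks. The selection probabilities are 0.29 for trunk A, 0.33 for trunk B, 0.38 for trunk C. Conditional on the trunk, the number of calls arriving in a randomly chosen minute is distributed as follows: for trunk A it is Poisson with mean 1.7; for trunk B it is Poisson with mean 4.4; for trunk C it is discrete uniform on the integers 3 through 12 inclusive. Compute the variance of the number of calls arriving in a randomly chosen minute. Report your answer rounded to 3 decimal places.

Per component, A: μ=1.7, E[X²]=4.59; B: μ=4.4, E[X²]=23.76; C: μ=7.5, E[X²]=64.5.
E[X] = 0.29·1.7 + 0.33·4.4 + 0.38·7.5 = 4.795.
E[X²] = 0.29·4.59 + 0.33·23.76 + 0.38·64.5 = 33.6819.
Var(X) = E[X²] − (E[X])² = 33.6819 − 22.992 = 10.6899.

10.690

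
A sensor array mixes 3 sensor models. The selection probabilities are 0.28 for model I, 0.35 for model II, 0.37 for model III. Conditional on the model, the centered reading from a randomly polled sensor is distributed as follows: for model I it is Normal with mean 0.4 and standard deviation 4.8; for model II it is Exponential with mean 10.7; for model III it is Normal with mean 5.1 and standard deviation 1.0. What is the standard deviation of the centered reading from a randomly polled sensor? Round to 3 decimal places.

Per component, I: μ=0.4, E[X²]=23.2; II: μ=10.7, E[X²]=228.98; III: μ=5.1, E[X²]=27.01.
E[X] = 0.28·0.4 + 0.35·10.7 + 0.37·5.1 = 5.744.
E[X²] = 0.28·23.2 + 0.35·228.98 + 0.37·27.01 = 96.6327.
Var(X) = E[X²] − (E[X])² = 96.6327 − 32.9935 = 63.6392.
SD(X) = √63.6392 = 7.97742.

7.977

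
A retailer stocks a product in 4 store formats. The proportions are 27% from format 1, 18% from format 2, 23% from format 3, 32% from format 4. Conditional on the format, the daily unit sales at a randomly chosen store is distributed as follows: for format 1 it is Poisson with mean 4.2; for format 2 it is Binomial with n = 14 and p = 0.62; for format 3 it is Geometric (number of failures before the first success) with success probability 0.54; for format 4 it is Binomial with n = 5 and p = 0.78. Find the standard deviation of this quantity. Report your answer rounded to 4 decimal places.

Per component, 1: μ=4.2, E[X²]=21.84; 2: μ=8.68, E[X²]=78.6408; 3: μ=0.851852, E[X²]=2.30316; 4: μ=3.9, E[X²]=16.068.
E[X] = 0.27·4.2 + 0.18·8.68 + 0.23·0.851852 + 0.32·3.9 = 4.14033.
E[X²] = 0.27·21.84 + 0.18·78.6408 + 0.23·2.30316 + 0.32·16.068 = 25.7236.
Var(X) = E[X²] − (E[X])² = 25.7236 − 17.1423 = 8.58133.
SD(X) = √8.58133 = 2.92939.

2.9294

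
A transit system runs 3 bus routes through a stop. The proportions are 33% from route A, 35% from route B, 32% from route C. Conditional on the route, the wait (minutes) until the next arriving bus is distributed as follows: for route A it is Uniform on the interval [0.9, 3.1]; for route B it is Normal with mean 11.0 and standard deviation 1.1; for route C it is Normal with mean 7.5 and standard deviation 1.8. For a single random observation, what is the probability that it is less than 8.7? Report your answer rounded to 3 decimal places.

Conditional on each route, P(X < 8.7): A: 1; B: 0.0182681; C: 0.747507.
By total probability, P(X < 8.7) = 0.33·1 + 0.35·0.0182681 + 0.32·0.747507 = 0.575596.

0.576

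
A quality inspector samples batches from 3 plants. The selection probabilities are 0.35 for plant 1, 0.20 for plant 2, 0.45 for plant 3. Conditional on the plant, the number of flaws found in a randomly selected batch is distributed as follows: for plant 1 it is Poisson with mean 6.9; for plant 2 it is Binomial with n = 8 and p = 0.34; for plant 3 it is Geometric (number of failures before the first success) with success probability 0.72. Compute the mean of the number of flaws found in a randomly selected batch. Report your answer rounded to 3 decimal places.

Component means — 1: 6.9; 2: 2.72; 3: 0.388889.
E[X] = 0.35·6.9 + 0.2·2.72 + 0.45·0.388889 = 3.134.

3.134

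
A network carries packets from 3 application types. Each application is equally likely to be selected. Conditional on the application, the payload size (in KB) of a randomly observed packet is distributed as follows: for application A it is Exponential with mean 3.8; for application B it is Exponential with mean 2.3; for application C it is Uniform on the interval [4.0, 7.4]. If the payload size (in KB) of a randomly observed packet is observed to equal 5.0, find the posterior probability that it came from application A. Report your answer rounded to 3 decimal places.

0.170

Likelihoods f(5.0 | ·): A: 0.0705954; B: 0.0494486; C: 0.294118.
Posterior ∝ prior × likelihood. Numerator for A: 0.333333·0.0705954 = 0.0235318.
Normalizing constant: 0.333333·0.0705954 + 0.333333·0.0494486 + 0.333333·0.294118 = 0.138054.
P(A | observation) = 0.0235318 / 0.138054 = 0.170454.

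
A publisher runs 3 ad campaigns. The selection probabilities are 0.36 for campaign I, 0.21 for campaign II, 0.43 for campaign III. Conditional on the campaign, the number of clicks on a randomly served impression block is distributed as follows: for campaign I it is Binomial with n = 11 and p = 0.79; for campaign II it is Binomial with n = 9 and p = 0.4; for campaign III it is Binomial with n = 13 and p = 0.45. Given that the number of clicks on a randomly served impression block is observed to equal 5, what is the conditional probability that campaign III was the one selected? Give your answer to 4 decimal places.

Likelihoods P(X=5 | ·): I: 0.0121925; II: 0.167215; III: 0.198858.
Posterior ∝ prior × likelihood. Numerator for III: 0.43·0.198858 = 0.0855089.
Normalizing constant: 0.36·0.0121925 + 0.21·0.167215 + 0.43·0.198858 = 0.125013.
P(III | observation) = 0.0855089 / 0.125013 = 0.683998.

0.6840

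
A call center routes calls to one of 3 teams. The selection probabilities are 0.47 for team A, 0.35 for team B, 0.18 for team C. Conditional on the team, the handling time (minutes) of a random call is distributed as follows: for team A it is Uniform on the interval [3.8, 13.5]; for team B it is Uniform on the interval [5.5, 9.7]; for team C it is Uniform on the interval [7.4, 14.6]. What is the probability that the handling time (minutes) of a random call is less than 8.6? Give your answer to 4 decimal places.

0.5209

Conditional on each team, P(X < 8.6): A: 0.494845; B: 0.738095; C: 0.166667.
By total probability, P(X < 8.6) = 0.47·0.494845 + 0.35·0.738095 + 0.18·0.166667 = 0.520911.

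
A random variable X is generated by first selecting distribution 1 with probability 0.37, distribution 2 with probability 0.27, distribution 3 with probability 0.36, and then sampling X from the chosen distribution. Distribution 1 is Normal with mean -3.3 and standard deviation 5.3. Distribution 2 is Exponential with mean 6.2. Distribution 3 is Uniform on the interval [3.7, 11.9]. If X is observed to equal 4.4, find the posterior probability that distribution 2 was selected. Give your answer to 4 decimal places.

Likelihoods f(4.4 | ·): 1: 0.0261998; 2: 0.079323; 3: 0.121951.
Posterior ∝ prior × likelihood. Numerator for 2: 0.27·0.079323 = 0.0214172.
Normalizing constant: 0.37·0.0261998 + 0.27·0.079323 + 0.36·0.121951 = 0.0750136.
P(2 | observation) = 0.0214172 / 0.0750136 = 0.285511.

0.2855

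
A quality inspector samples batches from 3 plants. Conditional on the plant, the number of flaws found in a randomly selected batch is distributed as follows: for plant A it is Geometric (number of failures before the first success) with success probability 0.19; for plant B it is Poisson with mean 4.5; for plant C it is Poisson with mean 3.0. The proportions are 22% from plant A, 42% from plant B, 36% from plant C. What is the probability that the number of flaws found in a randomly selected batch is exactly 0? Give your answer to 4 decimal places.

0.0644

Conditional on each plant, P(X = 0): A: 0.19; B: 0.011109; C: 0.0497871.
By total probability, P(X = 0) = 0.22·0.19 + 0.42·0.011109 + 0.36·0.0497871 = 0.0643891.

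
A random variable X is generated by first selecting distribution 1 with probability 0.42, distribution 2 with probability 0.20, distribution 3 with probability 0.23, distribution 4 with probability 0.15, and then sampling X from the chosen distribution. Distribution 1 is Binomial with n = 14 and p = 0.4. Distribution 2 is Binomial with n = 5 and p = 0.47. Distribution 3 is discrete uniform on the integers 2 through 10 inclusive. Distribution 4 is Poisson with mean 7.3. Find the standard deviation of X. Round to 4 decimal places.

2.6038

Per component, 1: μ=5.6, E[X²]=34.72; 2: μ=2.35, E[X²]=6.768; 3: μ=6, E[X²]=42.6667; 4: μ=7.3, E[X²]=60.59.
E[X] = 0.42·5.6 + 0.2·2.35 + 0.23·6 + 0.15·7.3 = 5.297.
E[X²] = 0.42·34.72 + 0.2·6.768 + 0.23·42.6667 + 0.15·60.59 = 34.8378.
Var(X) = E[X²] − (E[X])² = 34.8378 − 28.0582 = 6.77962.
SD(X) = √6.77962 = 2.60377.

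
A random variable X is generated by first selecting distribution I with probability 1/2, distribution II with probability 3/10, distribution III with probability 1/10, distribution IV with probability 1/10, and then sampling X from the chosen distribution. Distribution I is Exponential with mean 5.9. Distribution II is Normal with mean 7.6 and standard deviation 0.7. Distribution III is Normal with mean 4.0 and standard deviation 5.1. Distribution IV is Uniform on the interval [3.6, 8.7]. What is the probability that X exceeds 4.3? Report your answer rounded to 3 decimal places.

0.675

Conditional on each component, P(X > 4.3): I: 0.482481; II: 0.999999; III: 0.476546; IV: 0.862745.
By total probability, P(X > 4.3) = 0.5·0.482481 + 0.3·0.999999 + 0.1·0.476546 + 0.1·0.862745 = 0.675169.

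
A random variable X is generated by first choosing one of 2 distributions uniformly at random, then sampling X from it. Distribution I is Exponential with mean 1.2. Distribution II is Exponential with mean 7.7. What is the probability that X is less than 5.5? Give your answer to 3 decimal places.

0.750

Conditional on each component, P(X < 5.5): I: 0.989779; II: 0.510458.
By total probability, P(X < 5.5) = 0.5·0.989779 + 0.5·0.510458 = 0.750119.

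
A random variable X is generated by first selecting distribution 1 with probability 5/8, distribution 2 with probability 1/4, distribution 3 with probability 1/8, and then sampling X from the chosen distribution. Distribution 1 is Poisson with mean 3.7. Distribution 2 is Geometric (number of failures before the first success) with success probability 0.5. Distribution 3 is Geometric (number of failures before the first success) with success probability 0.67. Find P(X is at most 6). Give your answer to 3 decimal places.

0.947

Conditional on each component, P(X ≤ 6): 1: 0.918191; 2: 0.992188; 3: 0.999574.
By total probability, P(X ≤ 6) = 0.625·0.918191 + 0.25·0.992188 + 0.125·0.999574 = 0.946863.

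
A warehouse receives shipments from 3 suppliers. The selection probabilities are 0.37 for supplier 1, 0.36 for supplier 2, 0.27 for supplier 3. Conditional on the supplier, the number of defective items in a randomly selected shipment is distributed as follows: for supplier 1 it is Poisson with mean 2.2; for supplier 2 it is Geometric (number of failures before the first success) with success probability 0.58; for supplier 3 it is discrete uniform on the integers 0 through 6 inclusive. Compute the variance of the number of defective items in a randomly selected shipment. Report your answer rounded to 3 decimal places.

3.201

Per component, 1: μ=2.2, E[X²]=7.04; 2: μ=0.724138, E[X²]=1.77289; 3: μ=3, E[X²]=13.
E[X] = 0.37·2.2 + 0.36·0.724138 + 0.27·3 = 1.88469.
E[X²] = 0.37·7.04 + 0.36·1.77289 + 0.27·13 = 6.75304.
Var(X) = E[X²] − (E[X])² = 6.75304 − 3.55206 = 3.20099.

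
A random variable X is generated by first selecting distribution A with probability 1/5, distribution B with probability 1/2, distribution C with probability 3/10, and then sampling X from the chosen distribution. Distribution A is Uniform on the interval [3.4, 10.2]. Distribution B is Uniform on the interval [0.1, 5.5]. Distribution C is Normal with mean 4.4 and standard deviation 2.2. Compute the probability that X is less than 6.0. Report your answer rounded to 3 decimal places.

Conditional on each component, P(X < 6.0): A: 0.382353; B: 1; C: 0.766471.
By total probability, P(X < 6.0) = 0.2·0.382353 + 0.5·1 + 0.3·0.766471 = 0.806412.

0.806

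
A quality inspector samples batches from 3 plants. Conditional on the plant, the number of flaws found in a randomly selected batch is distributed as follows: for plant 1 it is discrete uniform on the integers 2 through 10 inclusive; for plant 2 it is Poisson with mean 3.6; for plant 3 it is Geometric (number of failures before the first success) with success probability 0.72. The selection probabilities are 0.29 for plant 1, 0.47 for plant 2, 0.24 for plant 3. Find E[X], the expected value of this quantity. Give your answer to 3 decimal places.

Component means — 1: 6; 2: 3.6; 3: 0.388889.
E[X] = 0.29·6 + 0.47·3.6 + 0.24·0.388889 = 3.52533.

3.525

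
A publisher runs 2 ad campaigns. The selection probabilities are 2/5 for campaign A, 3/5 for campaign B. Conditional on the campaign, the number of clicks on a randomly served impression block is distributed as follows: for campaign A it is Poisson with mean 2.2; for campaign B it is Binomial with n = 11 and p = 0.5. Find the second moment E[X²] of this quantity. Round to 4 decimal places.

For each component E[X²] = Var + (mean)², giving A: 7.04; B: 33.
Overall E[X²] = 0.4·7.04 + 0.6·33 = 22.616.

22.6160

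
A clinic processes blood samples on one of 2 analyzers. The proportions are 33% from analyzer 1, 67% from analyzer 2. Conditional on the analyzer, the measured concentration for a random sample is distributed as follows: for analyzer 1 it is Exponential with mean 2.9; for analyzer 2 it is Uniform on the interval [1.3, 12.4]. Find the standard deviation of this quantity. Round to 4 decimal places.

3.6200

Per component, 1: μ=2.9, E[X²]=16.82; 2: μ=6.85, E[X²]=57.19.
E[X] = 0.33·2.9 + 0.67·6.85 = 5.5465.
E[X²] = 0.33·16.82 + 0.67·57.19 = 43.8679.
Var(X) = E[X²] − (E[X])² = 43.8679 − 30.7637 = 13.1042.
SD(X) = √13.1042 = 3.61998.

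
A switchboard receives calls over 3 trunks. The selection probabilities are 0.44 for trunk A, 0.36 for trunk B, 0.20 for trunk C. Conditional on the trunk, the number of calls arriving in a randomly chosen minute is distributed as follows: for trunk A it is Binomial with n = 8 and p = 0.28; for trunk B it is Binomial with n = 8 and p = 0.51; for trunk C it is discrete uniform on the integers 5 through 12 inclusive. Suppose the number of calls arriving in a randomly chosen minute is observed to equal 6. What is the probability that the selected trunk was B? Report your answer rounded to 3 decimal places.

Likelihoods P(X=6 | ·): A: 0.00699473; B: 0.118296; C: 0.125.
Posterior ∝ prior × likelihood. Numerator for B: 0.36·0.118296 = 0.0425867.
Normalizing constant: 0.44·0.00699473 + 0.36·0.118296 + 0.2·0.125 = 0.0706644.
P(B | observation) = 0.0425867 / 0.0706644 = 0.602661.

0.603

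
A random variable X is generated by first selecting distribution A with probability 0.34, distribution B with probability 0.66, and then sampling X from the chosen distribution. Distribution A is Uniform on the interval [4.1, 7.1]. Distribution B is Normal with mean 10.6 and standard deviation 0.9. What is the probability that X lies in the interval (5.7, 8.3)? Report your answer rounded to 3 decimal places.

Conditional on each component, P(5.7 < X < 8.3): A: 0.466667; B: 0.0053009.
By total probability, P(5.7 < X < 8.3) = 0.34·0.466667 + 0.66·0.0053009 = 0.162165.

0.162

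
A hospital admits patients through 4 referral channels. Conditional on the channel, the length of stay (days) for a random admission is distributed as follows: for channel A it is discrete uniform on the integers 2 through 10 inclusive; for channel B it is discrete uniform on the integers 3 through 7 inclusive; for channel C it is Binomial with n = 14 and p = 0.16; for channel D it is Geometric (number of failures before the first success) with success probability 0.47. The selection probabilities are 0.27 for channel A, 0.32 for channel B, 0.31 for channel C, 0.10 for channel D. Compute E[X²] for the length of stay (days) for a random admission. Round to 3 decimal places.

For each component E[X²] = Var + (mean)², giving A: 42.6667; B: 27; C: 6.8992; D: 3.67089.
Overall E[X²] = 0.27·42.6667 + 0.32·27 + 0.31·6.8992 + 0.1·3.67089 = 22.6658.

22.666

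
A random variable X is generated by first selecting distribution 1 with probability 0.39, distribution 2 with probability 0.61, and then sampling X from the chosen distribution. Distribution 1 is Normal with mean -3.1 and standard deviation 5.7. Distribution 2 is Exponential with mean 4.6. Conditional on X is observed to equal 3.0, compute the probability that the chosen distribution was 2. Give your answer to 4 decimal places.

0.8177

Likelihoods f(3.0 | ·): 1: 0.0394768; 2: 0.113242.
Posterior ∝ prior × likelihood. Numerator for 2: 0.61·0.113242 = 0.0690775.
Normalizing constant: 0.39·0.0394768 + 0.61·0.113242 = 0.0844734.
P(2 | observation) = 0.0690775 / 0.0844734 = 0.817742.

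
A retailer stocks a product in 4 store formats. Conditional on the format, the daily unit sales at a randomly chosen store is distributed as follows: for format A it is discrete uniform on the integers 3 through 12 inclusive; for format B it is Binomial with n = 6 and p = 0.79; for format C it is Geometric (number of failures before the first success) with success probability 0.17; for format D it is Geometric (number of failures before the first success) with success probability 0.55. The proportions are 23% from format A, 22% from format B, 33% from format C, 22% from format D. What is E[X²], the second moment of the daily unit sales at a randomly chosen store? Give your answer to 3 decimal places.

For each component E[X²] = Var + (mean)², giving A: 64.5; B: 23.463; C: 52.5571; D: 2.15702.
Overall E[X²] = 0.23·64.5 + 0.22·23.463 + 0.33·52.5571 + 0.22·2.15702 = 37.8152.

37.815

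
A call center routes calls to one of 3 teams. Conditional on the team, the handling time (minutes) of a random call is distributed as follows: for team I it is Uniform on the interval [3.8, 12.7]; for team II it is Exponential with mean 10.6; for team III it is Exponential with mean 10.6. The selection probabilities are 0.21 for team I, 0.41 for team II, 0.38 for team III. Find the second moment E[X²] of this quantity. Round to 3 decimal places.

193.208

For each component E[X²] = Var + (mean)², giving I: 74.6633; II: 224.72; III: 224.72.
Overall E[X²] = 0.21·74.6633 + 0.41·224.72 + 0.38·224.72 = 193.208.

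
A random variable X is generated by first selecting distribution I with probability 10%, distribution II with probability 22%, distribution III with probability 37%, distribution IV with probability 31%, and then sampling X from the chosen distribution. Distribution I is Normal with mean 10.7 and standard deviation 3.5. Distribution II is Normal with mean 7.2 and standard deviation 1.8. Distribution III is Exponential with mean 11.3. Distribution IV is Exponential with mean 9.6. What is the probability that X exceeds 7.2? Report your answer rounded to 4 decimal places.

0.5362

Conditional on each component, P(X > 7.2): I: 0.841345; II: 0.5; III: 0.528788; IV: 0.472367.
By total probability, P(X > 7.2) = 0.1·0.841345 + 0.22·0.5 + 0.37·0.528788 + 0.31·0.472367 = 0.53622.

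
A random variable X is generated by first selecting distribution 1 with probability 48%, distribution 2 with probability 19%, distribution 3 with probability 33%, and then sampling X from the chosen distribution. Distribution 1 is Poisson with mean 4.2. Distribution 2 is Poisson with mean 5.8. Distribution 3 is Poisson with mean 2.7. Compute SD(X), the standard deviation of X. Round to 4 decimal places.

2.2807

Per component, 1: μ=4.2, E[X²]=21.84; 2: μ=5.8, E[X²]=39.44; 3: μ=2.7, E[X²]=9.99.
E[X] = 0.48·4.2 + 0.19·5.8 + 0.33·2.7 = 4.009.
E[X²] = 0.48·21.84 + 0.19·39.44 + 0.33·9.99 = 21.2735.
Var(X) = E[X²] − (E[X])² = 21.2735 − 16.0721 = 5.20142.
SD(X) = √5.20142 = 2.28066.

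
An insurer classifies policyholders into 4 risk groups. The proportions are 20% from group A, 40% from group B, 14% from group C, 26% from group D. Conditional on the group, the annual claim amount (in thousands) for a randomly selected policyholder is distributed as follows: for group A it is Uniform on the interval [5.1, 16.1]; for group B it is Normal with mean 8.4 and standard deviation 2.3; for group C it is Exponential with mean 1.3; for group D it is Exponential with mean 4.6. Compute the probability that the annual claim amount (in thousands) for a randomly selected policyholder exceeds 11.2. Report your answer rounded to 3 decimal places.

Conditional on each group, P(X > 11.2): A: 0.445455; B: 0.111728; C: 0.000181295; D: 0.0876168.
By total probability, P(X > 11.2) = 0.2·0.445455 + 0.4·0.111728 + 0.14·0.000181295 + 0.26·0.0876168 = 0.156588.

0.157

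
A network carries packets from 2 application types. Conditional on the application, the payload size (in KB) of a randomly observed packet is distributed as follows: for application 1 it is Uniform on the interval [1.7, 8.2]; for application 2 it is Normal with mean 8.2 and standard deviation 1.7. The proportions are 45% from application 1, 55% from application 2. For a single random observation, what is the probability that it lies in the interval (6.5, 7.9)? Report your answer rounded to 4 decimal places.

0.2461

Conditional on each application, P(6.5 < X < 7.9): 1: 0.215385; 2: 0.271307.
By total probability, P(6.5 < X < 7.9) = 0.45·0.215385 + 0.55·0.271307 = 0.246142.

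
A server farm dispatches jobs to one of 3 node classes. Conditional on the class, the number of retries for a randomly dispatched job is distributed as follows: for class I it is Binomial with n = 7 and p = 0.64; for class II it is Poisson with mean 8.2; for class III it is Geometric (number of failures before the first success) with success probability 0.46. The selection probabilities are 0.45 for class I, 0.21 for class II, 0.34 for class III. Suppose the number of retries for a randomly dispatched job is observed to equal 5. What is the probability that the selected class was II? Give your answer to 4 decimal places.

0.1139

Likelihoods P(X=5 | ·): I: 0.29223; II: 0.0848542; III: 0.0211216.
Posterior ∝ prior × likelihood. Numerator for II: 0.21·0.0848542 = 0.0178194.
Normalizing constant: 0.45·0.29223 + 0.21·0.0848542 + 0.34·0.0211216 = 0.156504.
P(II | observation) = 0.0178194 / 0.156504 = 0.113859.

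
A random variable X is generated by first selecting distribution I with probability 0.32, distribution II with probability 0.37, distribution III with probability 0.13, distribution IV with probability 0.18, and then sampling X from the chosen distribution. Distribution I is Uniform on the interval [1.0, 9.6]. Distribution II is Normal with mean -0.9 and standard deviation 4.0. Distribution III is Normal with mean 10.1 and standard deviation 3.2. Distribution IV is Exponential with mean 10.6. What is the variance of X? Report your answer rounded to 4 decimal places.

51.2098

Per component, I: μ=5.3, E[X²]=34.2533; II: μ=-0.9, E[X²]=16.81; III: μ=10.1, E[X²]=112.25; IV: μ=10.6, E[X²]=224.72.
E[X] = 0.32·5.3 + 0.37·-0.9 + 0.13·10.1 + 0.18·10.6 = 4.584.
E[X²] = 0.32·34.2533 + 0.37·16.81 + 0.13·112.25 + 0.18·224.72 = 72.2229.
Var(X) = E[X²] − (E[X])² = 72.2229 − 21.0131 = 51.2098.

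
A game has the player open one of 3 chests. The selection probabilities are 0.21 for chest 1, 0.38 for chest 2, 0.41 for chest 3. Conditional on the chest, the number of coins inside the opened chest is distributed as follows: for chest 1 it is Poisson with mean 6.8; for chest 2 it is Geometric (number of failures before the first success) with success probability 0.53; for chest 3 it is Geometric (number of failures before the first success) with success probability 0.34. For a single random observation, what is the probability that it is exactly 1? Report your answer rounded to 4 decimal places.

Conditional on each chest, P(X = 1): 1: 0.00757367; 2: 0.2491; 3: 0.2244.
By total probability, P(X = 1) = 0.21·0.00757367 + 0.38·0.2491 + 0.41·0.2244 = 0.188252.

0.1883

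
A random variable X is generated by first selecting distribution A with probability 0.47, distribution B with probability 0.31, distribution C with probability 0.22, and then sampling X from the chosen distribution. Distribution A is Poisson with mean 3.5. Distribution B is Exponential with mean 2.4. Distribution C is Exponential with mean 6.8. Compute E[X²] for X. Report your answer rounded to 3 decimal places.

31.319

For each component E[X²] = Var + (mean)², giving A: 15.75; B: 11.52; C: 92.48.
Overall E[X²] = 0.47·15.75 + 0.31·11.52 + 0.22·92.48 = 31.3193.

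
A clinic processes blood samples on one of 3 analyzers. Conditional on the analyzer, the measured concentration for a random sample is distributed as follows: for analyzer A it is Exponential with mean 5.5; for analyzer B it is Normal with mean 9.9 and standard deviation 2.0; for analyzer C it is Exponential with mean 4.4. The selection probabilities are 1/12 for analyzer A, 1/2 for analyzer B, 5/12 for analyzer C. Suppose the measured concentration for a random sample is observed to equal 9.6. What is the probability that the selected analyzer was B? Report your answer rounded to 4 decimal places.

Likelihoods f(9.6 | ·): A: 0.0317392; B: 0.19724; C: 0.0256446.
Posterior ∝ prior × likelihood. Numerator for B: 0.5·0.19724 = 0.0986198.
Normalizing constant: 0.0833333·0.0317392 + 0.5·0.19724 + 0.416667·0.0256446 = 0.11195.
P(B | observation) = 0.0986198 / 0.11195 = 0.880927.

0.8809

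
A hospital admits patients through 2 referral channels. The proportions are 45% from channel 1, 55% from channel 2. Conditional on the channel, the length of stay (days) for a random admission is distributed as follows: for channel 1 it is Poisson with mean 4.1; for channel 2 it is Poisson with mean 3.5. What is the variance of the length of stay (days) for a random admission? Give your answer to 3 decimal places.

3.859

Per component, 1: μ=4.1, E[X²]=20.91; 2: μ=3.5, E[X²]=15.75.
E[X] = 0.45·4.1 + 0.55·3.5 = 3.77.
E[X²] = 0.45·20.91 + 0.55·15.75 = 18.072.
Var(X) = E[X²] − (E[X])² = 18.072 − 14.2129 = 3.8591.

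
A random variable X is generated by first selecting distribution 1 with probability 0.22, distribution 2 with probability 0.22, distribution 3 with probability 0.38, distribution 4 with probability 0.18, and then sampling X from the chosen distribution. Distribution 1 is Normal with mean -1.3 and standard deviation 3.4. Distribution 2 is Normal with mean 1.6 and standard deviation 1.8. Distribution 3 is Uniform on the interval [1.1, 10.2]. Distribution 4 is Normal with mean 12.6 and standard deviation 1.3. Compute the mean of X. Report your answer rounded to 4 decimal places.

Component means — 1: -1.3; 2: 1.6; 3: 5.65; 4: 12.6.
E[X] = 0.22·-1.3 + 0.22·1.6 + 0.38·5.65 + 0.18·12.6 = 4.481.

4.4810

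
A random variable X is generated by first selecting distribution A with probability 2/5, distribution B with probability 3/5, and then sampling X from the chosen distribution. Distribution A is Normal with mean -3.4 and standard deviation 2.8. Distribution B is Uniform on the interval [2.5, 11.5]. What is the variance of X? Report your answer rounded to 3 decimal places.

Per component, A: μ=-3.4, E[X²]=19.4; B: μ=7, E[X²]=55.75.
E[X] = 0.4·-3.4 + 0.6·7 = 2.84.
E[X²] = 0.4·19.4 + 0.6·55.75 = 41.21.
Var(X) = E[X²] − (E[X])² = 41.21 − 8.0656 = 33.1444.

33.144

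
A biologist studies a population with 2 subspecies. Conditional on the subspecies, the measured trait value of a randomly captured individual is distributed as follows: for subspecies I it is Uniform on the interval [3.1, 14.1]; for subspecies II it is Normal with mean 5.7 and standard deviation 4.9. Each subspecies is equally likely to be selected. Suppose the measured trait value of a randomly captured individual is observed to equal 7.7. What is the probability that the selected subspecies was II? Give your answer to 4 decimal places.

0.4518

Likelihoods f(7.7 | ·): I: 0.0909091; II: 0.0749097.
Posterior ∝ prior × likelihood. Numerator for II: 0.5·0.0749097 = 0.0374548.
Normalizing constant: 0.5·0.0909091 + 0.5·0.0749097 = 0.0829094.
P(II | observation) = 0.0374548 / 0.0829094 = 0.451756.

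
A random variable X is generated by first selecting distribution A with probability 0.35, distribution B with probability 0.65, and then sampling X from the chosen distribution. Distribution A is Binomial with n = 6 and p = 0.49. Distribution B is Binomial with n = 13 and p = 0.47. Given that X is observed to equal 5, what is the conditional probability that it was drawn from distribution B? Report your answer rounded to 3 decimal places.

0.798

Likelihoods P(X=5 | ·): A: 0.0864374; B: 0.18377.
Posterior ∝ prior × likelihood. Numerator for B: 0.65·0.18377 = 0.119451.
Normalizing constant: 0.35·0.0864374 + 0.65·0.18377 = 0.149704.
P(B | observation) = 0.119451 / 0.149704 = 0.797913.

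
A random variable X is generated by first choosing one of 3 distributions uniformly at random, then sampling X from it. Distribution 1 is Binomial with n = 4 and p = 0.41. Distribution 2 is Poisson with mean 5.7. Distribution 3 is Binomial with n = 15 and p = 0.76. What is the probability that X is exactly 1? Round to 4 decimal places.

0.1186

Conditional on each component, P(X = 1): 1: 0.336822; 2: 0.019072; 3: 2.39807e-08.
By total probability, P(X = 1) = 0.333333·0.336822 + 0.333333·0.019072 + 0.333333·2.39807e-08 = 0.118631.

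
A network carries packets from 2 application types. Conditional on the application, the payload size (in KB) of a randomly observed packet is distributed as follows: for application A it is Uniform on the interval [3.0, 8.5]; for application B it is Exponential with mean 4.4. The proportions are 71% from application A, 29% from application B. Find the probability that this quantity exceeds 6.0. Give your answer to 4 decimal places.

Conditional on each application, P(X > 6.0): A: 0.454545; B: 0.255729.
By total probability, P(X > 6.0) = 0.71·0.454545 + 0.29·0.255729 = 0.396889.

0.3969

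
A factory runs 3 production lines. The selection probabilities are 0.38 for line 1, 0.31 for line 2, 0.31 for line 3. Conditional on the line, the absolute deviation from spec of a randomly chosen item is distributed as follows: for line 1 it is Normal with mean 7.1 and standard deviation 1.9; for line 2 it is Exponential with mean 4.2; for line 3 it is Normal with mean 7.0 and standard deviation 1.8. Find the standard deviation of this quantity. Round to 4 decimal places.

3.0968

Per component, 1: μ=7.1, E[X²]=54.02; 2: μ=4.2, E[X²]=35.28; 3: μ=7, E[X²]=52.24.
E[X] = 0.38·7.1 + 0.31·4.2 + 0.31·7 = 6.17.
E[X²] = 0.38·54.02 + 0.31·35.28 + 0.31·52.24 = 47.6588.
Var(X) = E[X²] − (E[X])² = 47.6588 − 38.0689 = 9.5899.
SD(X) = √9.5899 = 3.09676.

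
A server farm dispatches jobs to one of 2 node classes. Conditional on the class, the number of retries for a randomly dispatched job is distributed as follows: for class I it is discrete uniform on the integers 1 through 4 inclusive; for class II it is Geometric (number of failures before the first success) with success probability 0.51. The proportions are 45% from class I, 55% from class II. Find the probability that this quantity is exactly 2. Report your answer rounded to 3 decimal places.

Conditional on each class, P(X = 2): I: 0.25; II: 0.122451.
By total probability, P(X = 2) = 0.45·0.25 + 0.55·0.122451 = 0.179848.

0.180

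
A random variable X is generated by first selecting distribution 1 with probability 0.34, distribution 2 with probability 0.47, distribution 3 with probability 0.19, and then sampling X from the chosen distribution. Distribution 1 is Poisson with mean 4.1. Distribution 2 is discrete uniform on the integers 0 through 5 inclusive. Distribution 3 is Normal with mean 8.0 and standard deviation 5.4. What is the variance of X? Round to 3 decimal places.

Per component, 1: μ=4.1, E[X²]=20.91; 2: μ=2.5, E[X²]=9.16667; 3: μ=8, E[X²]=93.16.
E[X] = 0.34·4.1 + 0.47·2.5 + 0.19·8 = 4.089.
E[X²] = 0.34·20.91 + 0.47·9.16667 + 0.19·93.16 = 29.1181.
Var(X) = E[X²] − (E[X])² = 29.1181 − 16.7199 = 12.3982.

12.398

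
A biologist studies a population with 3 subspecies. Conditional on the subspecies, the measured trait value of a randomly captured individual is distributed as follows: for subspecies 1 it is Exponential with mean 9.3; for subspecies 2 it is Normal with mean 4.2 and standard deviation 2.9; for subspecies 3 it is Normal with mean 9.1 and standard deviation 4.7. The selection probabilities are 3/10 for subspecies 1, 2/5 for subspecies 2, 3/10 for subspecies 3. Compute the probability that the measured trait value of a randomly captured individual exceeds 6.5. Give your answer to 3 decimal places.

0.448

Conditional on each subspecies, P(X > 6.5): 1: 0.49712; 2: 0.213859; 3: 0.709934.
By total probability, P(X > 6.5) = 0.3·0.49712 + 0.4·0.213859 + 0.3·0.709934 = 0.44766.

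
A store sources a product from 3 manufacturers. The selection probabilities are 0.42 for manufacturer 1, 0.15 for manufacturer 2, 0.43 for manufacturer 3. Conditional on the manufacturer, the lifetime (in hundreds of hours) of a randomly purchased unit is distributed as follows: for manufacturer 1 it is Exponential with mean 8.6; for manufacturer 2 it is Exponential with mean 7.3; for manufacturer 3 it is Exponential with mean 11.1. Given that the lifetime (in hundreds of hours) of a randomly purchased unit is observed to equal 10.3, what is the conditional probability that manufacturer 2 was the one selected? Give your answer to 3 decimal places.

Likelihoods f(10.3 | ·): 1: 0.0351041; 2: 0.0334122; 3: 0.0356191.
Posterior ∝ prior × likelihood. Numerator for 2: 0.15·0.0334122 = 0.00501183.
Normalizing constant: 0.42·0.0351041 + 0.15·0.0334122 + 0.43·0.0356191 = 0.0350718.
P(2 | observation) = 0.00501183 / 0.0350718 = 0.142902.

0.143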